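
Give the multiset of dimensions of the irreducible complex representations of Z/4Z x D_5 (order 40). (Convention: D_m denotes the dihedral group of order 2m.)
Dimensions: 1, 1, 1, 1, 1, 1, 1, 1, 2, 2, 2, 2, 2, 2, 2, 2

Proof sketch: There are 16 irreducibles (= number of conjugacy classes). Their dimensions d_i satisfy sum d_i^2 = |G| = 40: 1 + 1 + 1 + 1 + 1 + 1 + 1 + 1 + 4 + 4 + 4 + 4 + 4 + 4 + 4 + 4 = 40. (For the product with Z/4Z: each of the 4 1-dim characters of Z/4Z tensors with each irrep of D_5, giving 4 copies of each D_5-dimension.)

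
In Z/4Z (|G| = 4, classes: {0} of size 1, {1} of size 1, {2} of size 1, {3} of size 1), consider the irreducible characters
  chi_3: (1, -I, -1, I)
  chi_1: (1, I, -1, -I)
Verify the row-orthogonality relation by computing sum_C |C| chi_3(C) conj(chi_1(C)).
Sum = 0; so <chi_3, chi_1> = 0 (distinct irreducibles are orthogonal).

Justification: Compute term by term over conjugacy classes (|C| * chi_3(C) * conj(chi_1(C))):
  1*(1)*conj(1) + 1*(-I)*conj(I) + 1*(-1)*conj(-1) + 1*(I)*conj(-I)
  = (1) + (-1) + (1) + (-1)
  = 0.
(Exp terms are combined using exp(i*s)*conj(exp(i*t)) = exp(i*(s-t)), and sums of them are collapsed using the identity that for every m > 1 the m distinct m-th roots of unity sum to 0, e.g. 1 + exp(2*I*pi/3) + exp(-2*I*pi/3) = 0.)
Dividing by |G| = 4 gives 0/4 = 0, matching the row-orthogonality relation <chi_3, chi_1> = [chi_3 = chi_1].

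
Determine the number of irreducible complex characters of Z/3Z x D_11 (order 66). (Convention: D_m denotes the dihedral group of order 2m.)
21

Justification: The number of irreducible complex representations of a finite group equals its number of conjugacy classes. For a direct product, #classes(G x H) = #classes(G) * #classes(H). Z/3Z has 3 classes (abelian), D_11 has 7 classes, so 3 * 7 = 21, so Z/3Z x D_11 (order 66) has exactly 21 irreducible complex representations.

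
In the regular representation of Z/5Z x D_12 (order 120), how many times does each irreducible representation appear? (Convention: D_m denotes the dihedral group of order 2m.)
Each irreducible V_i of dimension d_i appears with multiplicity d_i, i.e. rho_reg = (direct sum over all irreducibles V_i) d_i V_i. The irreducible dimensions for Z/5Z x D_12 are 1, 1, 1, 1, 1, 1, 1, 1, 1, 1, 1, 1, 1, 1, 1, 1, 1, 1, 1, 1, 2, 2, 2, 2, 2, 2, 2, 2, 2, 2, 2, 2, 2, 2, 2, 2, 2, 2, 2, 2, 2, 2, 2, 2, 2: 20 irreducibles of dimension 1, each with multiplicity 1; 25 irreducibles of dimension 2, each with multiplicity 2. Total dimension 20*1*1 + 25*2*2 = 120 = |G|.

Explanation: General theorem: in the regular representation of a finite group G, each irreducible appears with multiplicity equal to its dimension. Check: dim(rho_reg) = sum d_i^2 = 1 + 1 + 1 + 1 + 1 + 1 + 1 + 1 + 1 + 1 + 1 + 1 + 1 + 1 + 1 + 1 + 1 + 1 + 1 + 1 + 4 + 4 + 4 + 4 + 4 + 4 + 4 + 4 + 4 + 4 + 4 + 4 + 4 + 4 + 4 + 4 + 4 + 4 + 4 + 4 + 4 + 4 + 4 + 4 + 4 = 120 = |G|.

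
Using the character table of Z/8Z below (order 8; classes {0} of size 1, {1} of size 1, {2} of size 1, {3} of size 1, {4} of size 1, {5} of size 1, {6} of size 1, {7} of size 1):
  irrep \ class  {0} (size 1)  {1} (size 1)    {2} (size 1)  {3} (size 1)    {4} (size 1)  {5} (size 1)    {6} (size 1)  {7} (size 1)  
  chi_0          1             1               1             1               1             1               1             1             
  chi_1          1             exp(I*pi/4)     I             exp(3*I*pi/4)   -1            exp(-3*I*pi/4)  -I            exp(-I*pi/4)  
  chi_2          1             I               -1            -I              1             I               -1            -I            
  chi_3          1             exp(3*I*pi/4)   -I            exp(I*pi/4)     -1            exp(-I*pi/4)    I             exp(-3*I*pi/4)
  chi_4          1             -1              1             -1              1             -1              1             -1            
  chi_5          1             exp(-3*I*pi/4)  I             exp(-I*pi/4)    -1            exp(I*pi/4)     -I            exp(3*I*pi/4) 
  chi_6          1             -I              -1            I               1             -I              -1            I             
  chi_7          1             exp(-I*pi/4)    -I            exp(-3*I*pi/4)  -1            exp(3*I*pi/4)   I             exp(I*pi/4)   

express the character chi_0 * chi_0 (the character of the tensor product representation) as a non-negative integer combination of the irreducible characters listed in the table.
chi_0 tensor chi_0 = chi_0 (all other irreducibles have multiplicity 0).

Justification: The character of a tensor product is the pointwise product (chi_0 * chi_0)(C) = chi_0(C) * chi_0(C):
  {0}: (1)*(1), {1}: (1)*(1), {2}: (1)*(1), {3}: (1)*(1), {4}: (1)*(1), {5}: (1)*(1), {6}: (1)*(1), {7}: (1)*(1)
so (chi_0 * chi_0) takes values
  {0} -> 1, {1} -> 1, {2} -> 1, {3} -> 1, {4} -> 1, {5} -> 1, {6} -> 1, {7} -> 1.
Now take the inner product of this character with each irreducible chi from the table, <chi_0*chi_0, chi> = (1/8) sum_C |C| (chi_0*chi_0)(C) conj(chi(C)):
  <chi_0*chi_0, chi_0> = (1/8)[1*(1)*conj(1) + 1*(1)*conj(1) + 1*(1)*conj(1) + 1*(1)*conj(1) + 1*(1)*conj(1) + 1*(1)*conj(1) + 1*(1)*conj(1) + 1*(1)*conj(1)]
      = (1/8)[(1) + (1) + (1) + (1) + (1) + (1) + (1) + (1)] = 8/8 = 1
  <chi_0*chi_0, chi_1> = (1/8)[1*(1)*conj(1) + 1*(1)*conj(exp(I*pi/4)) + 1*(1)*conj(I) + 1*(1)*conj(exp(3*I*pi/4)) + 1*(1)*conj(-1) + 1*(1)*conj(exp(-3*I*pi/4)) + 1*(1)*conj(-I) + 1*(1)*conj(exp(-I*pi/4))]
      = (1/8)[(1) + (exp(-I*pi/4)) + (-I) + (exp(-3*I*pi/4)) + (-1) + (exp(3*I*pi/4)) + (I) + (exp(I*pi/4))] = 0/8 = 0
  <chi_0*chi_0, chi_2> = (1/8)[1*(1)*conj(1) + 1*(1)*conj(I) + 1*(1)*conj(-1) + 1*(1)*conj(-I) + 1*(1)*conj(1) + 1*(1)*conj(I) + 1*(1)*conj(-1) + 1*(1)*conj(-I)]
      = (1/8)[(1) + (-I) + (-1) + (I) + (1) + (-I) + (-1) + (I)] = 0/8 = 0
  <chi_0*chi_0, chi_3> = (1/8)[1*(1)*conj(1) + 1*(1)*conj(exp(3*I*pi/4)) + 1*(1)*conj(-I) + 1*(1)*conj(exp(I*pi/4)) + 1*(1)*conj(-1) + 1*(1)*conj(exp(-I*pi/4)) + 1*(1)*conj(I) + 1*(1)*conj(exp(-3*I*pi/4))]
      = (1/8)[(1) + (exp(-3*I*pi/4)) + (I) + (exp(-I*pi/4)) + (-1) + (exp(I*pi/4)) + (-I) + (exp(3*I*pi/4))] = 0/8 = 0
  <chi_0*chi_0, chi_4> = (1/8)[1*(1)*conj(1) + 1*(1)*conj(-1) + 1*(1)*conj(1) + 1*(1)*conj(-1) + 1*(1)*conj(1) + 1*(1)*conj(-1) + 1*(1)*conj(1) + 1*(1)*conj(-1)]
      = (1/8)[(1) + (-1) + (1) + (-1) + (1) + (-1) + (1) + (-1)] = 0/8 = 0
  <chi_0*chi_0, chi_5> = (1/8)[1*(1)*conj(1) + 1*(1)*conj(exp(-3*I*pi/4)) + 1*(1)*conj(I) + 1*(1)*conj(exp(-I*pi/4)) + 1*(1)*conj(-1) + 1*(1)*conj(exp(I*pi/4)) + 1*(1)*conj(-I) + 1*(1)*conj(exp(3*I*pi/4))]
      = (1/8)[(1) + (exp(3*I*pi/4)) + (-I) + (exp(I*pi/4)) + (-1) + (exp(-I*pi/4)) + (I) + (exp(-3*I*pi/4))] = 0/8 = 0
  <chi_0*chi_0, chi_6> = (1/8)[1*(1)*conj(1) + 1*(1)*conj(-I) + 1*(1)*conj(-1) + 1*(1)*conj(I) + 1*(1)*conj(1) + 1*(1)*conj(-I) + 1*(1)*conj(-1) + 1*(1)*conj(I)]
      = (1/8)[(1) + (I) + (-1) + (-I) + (1) + (I) + (-1) + (-I)] = 0/8 = 0
  <chi_0*chi_0, chi_7> = (1/8)[1*(1)*conj(1) + 1*(1)*conj(exp(-I*pi/4)) + 1*(1)*conj(-I) + 1*(1)*conj(exp(-3*I*pi/4)) + 1*(1)*conj(-1) + 1*(1)*conj(exp(3*I*pi/4)) + 1*(1)*conj(I) + 1*(1)*conj(exp(I*pi/4))]
      = (1/8)[(1) + (exp(I*pi/4)) + (I) + (exp(3*I*pi/4)) + (-1) + (exp(-3*I*pi/4)) + (-I) + (exp(-I*pi/4))] = 0/8 = 0
(Exp terms are combined using exp(i*s)*conj(exp(i*t)) = exp(i*(s-t)), and sums of them are collapsed using the identity that for every m > 1 the m distinct m-th roots of unity sum to 0, e.g. 1 + exp(2*I*pi/3) + exp(-2*I*pi/3) = 0.)
Hence the multiplicities are chi_0: 1. Dimension check: dim(chi_0)*dim(chi_0) = 1*1 = 1 and sum (mult * dim) = 1*1 = 1.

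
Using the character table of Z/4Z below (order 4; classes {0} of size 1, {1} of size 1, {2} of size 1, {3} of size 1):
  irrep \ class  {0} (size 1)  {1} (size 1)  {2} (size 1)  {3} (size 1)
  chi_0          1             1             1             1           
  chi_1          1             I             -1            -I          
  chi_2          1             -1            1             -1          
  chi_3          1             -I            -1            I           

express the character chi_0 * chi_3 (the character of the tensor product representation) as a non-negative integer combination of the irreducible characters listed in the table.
chi_0 tensor chi_3 = chi_3 (all other irreducibles have multiplicity 0).

Proof sketch: The character of a tensor product is the pointwise product (chi_0 * chi_3)(C) = chi_0(C) * chi_3(C):
  {0}: (1)*(1), {1}: (1)*(-I), {2}: (1)*(-1), {3}: (1)*(I)
so (chi_0 * chi_3) takes values
  {0} -> 1, {1} -> -I, {2} -> -1, {3} -> I.
Now take the inner product of this character with each irreducible chi from the table, <chi_0*chi_3, chi> = (1/4) sum_C |C| (chi_0*chi_3)(C) conj(chi(C)):
  <chi_0*chi_3, chi_0> = (1/4)[1*(1)*conj(1) + 1*(-I)*conj(1) + 1*(-1)*conj(1) + 1*(I)*conj(1)]
      = (1/4)[(1) + (-I) + (-1) + (I)] = 0/4 = 0
  <chi_0*chi_3, chi_1> = (1/4)[1*(1)*conj(1) + 1*(-I)*conj(I) + 1*(-1)*conj(-1) + 1*(I)*conj(-I)]
      = (1/4)[(1) + (-1) + (1) + (-1)] = 0/4 = 0
  <chi_0*chi_3, chi_2> = (1/4)[1*(1)*conj(1) + 1*(-I)*conj(-1) + 1*(-1)*conj(1) + 1*(I)*conj(-1)]
      = (1/4)[(1) + (I) + (-1) + (-I)] = 0/4 = 0
  <chi_0*chi_3, chi_3> = (1/4)[1*(1)*conj(1) + 1*(-I)*conj(-I) + 1*(-1)*conj(-1) + 1*(I)*conj(I)]
      = (1/4)[(1) + (1) + (1) + (1)] = 4/4 = 1
(Exp terms are combined using exp(i*s)*conj(exp(i*t)) = exp(i*(s-t)), and sums of them are collapsed using the identity that for every m > 1 the m distinct m-th roots of unity sum to 0, e.g. 1 + exp(2*I*pi/3) + exp(-2*I*pi/3) = 0.)
Hence the multiplicities are chi_3: 1. Dimension check: dim(chi_0)*dim(chi_3) = 1*1 = 1 and sum (mult * dim) = 1*1 = 1.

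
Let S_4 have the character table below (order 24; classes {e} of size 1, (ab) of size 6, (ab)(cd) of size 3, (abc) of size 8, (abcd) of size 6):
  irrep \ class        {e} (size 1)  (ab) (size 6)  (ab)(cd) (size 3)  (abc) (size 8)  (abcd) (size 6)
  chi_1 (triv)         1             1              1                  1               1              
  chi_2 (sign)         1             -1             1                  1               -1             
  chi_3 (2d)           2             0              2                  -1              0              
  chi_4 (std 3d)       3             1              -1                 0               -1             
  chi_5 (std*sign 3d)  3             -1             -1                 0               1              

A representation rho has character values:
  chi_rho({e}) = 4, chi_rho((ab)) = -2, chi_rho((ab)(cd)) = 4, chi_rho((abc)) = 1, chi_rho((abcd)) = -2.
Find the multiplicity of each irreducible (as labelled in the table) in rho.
Multiplicities: chi_1: 0, chi_2: 2, chi_3: 1, chi_4: 0, chi_5: 0.

Reasoning: Use <chi_rho, chi> = (1/|G|) sum_C |C| * chi_rho(C) * conj(chi(C)) with |G| = 24 for each irreducible chi in the table:
  <chi_rho, chi_1> = (1/24)[1*(4)*conj(1) + 6*(-2)*conj(1) + 3*(4)*conj(1) + 8*(1)*conj(1) + 6*(-2)*conj(1)]
      = (1/24)[(4) + (-12) + (12) + (8) + (-12)] = 0/24 = 0
  <chi_rho, chi_2> = (1/24)[1*(4)*conj(1) + 6*(-2)*conj(-1) + 3*(4)*conj(1) + 8*(1)*conj(1) + 6*(-2)*conj(-1)]
      = (1/24)[(4) + (12) + (12) + (8) + (12)] = 48/24 = 2
  <chi_rho, chi_3> = (1/24)[1*(4)*conj(2) + 6*(-2)*conj(0) + 3*(4)*conj(2) + 8*(1)*conj(-1) + 6*(-2)*conj(0)]
      = (1/24)[(8) + (0) + (24) + (-8) + (0)] = 24/24 = 1
  <chi_rho, chi_4> = (1/24)[1*(4)*conj(3) + 6*(-2)*conj(1) + 3*(4)*conj(-1) + 8*(1)*conj(0) + 6*(-2)*conj(-1)]
      = (1/24)[(12) + (-12) + (-12) + (0) + (12)] = 0/24 = 0
  <chi_rho, chi_5> = (1/24)[1*(4)*conj(3) + 6*(-2)*conj(-1) + 3*(4)*conj(-1) + 8*(1)*conj(0) + 6*(-2)*conj(1)]
      = (1/24)[(12) + (12) + (-12) + (0) + (-12)] = 0/24 = 0
Dimension check: dim(rho) = sum (mult * dim) = 0*1 + 2*1 + 1*2 + 0*3 + 0*3 = 4 = chi_rho(e) = 4.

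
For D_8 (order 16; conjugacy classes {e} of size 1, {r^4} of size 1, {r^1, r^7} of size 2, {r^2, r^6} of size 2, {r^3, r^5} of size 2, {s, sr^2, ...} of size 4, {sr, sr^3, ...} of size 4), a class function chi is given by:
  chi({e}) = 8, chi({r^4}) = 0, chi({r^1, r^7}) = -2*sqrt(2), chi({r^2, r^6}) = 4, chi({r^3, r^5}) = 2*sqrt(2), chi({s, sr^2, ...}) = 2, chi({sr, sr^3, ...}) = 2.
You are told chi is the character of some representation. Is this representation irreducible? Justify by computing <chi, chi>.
Not irreducible (reducible): <chi, chi> = 10 > 1.

Derivation: <chi, chi> = (1/|G|) sum_C |C| * |chi(C)|^2 = (1/16)[1*|8|^2 + 1*|0|^2 + 2*|-2*sqrt(2)|^2 + 2*|4|^2 + 2*|2*sqrt(2)|^2 + 4*|2|^2 + 4*|2|^2]
  = (1/16)[(64) + (0) + (16) + (32) + (16) + (16) + (16)] = 160/16 = 10.
A character is irreducible iff <chi, chi> = 1, so this representation is reducible.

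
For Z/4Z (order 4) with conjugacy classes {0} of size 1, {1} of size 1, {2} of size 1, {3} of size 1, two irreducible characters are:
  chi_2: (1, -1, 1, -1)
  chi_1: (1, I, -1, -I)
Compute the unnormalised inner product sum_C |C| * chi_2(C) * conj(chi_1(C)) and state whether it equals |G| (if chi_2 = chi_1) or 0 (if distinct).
Sum = 0; so <chi_2, chi_1> = 0 (distinct irreducibles are orthogonal).

Solution. Compute term by term over conjugacy classes (|C| * chi_2(C) * conj(chi_1(C))):
  1*(1)*conj(1) + 1*(-1)*conj(I) + 1*(1)*conj(-1) + 1*(-1)*conj(-I)
  = (1) + (I) + (-1) + (-I)
  = 0.
(Exp terms are combined using exp(i*s)*conj(exp(i*t)) = exp(i*(s-t)), and sums of them are collapsed using the identity that for every m > 1 the m distinct m-th roots of unity sum to 0, e.g. 1 + exp(2*I*pi/3) + exp(-2*I*pi/3) = 0.)
Dividing by |G| = 4 gives 0/4 = 0, matching the row-orthogonality relation <chi_2, chi_1> = [chi_2 = chi_1].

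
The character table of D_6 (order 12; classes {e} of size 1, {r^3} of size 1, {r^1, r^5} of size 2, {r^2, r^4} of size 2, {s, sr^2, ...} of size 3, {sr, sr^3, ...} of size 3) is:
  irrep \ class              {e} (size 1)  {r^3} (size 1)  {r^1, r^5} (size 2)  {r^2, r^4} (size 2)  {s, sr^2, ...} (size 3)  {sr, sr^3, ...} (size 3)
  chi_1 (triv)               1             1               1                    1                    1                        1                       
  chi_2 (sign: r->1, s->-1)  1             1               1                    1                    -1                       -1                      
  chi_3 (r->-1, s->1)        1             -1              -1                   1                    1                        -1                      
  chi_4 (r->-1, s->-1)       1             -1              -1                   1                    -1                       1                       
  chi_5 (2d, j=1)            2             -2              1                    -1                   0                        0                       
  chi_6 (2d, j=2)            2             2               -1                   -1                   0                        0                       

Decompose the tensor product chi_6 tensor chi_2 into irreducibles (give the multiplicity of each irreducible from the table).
chi_6 tensor chi_2 = chi_6 (all other irreducibles have multiplicity 0).

Explanation: The character of a tensor product is the pointwise product (chi_6 * chi_2)(C) = chi_6(C) * chi_2(C):
  {e}: (2)*(1), {r^3}: (2)*(1), {r^1, r^5}: (-1)*(1), {r^2, r^4}: (-1)*(1), {s, sr^2, ...}: (0)*(-1), {sr, sr^3, ...}: (0)*(-1)
so (chi_6 * chi_2) takes values
  {e} -> 2, {r^3} -> 2, {r^1, r^5} -> -1, {r^2, r^4} -> -1, {s, sr^2, ...} -> 0, {sr, sr^3, ...} -> 0.
Now take the inner product of this character with each irreducible chi from the table, <chi_6*chi_2, chi> = (1/12) sum_C |C| (chi_6*chi_2)(C) conj(chi(C)):
  <chi_6*chi_2, chi_1> = (1/12)[1*(2)*conj(1) + 1*(2)*conj(1) + 2*(-1)*conj(1) + 2*(-1)*conj(1) + 3*(0)*conj(1) + 3*(0)*conj(1)]
      = (1/12)[(2) + (2) + (-2) + (-2) + (0) + (0)] = 0/12 = 0
  <chi_6*chi_2, chi_2> = (1/12)[1*(2)*conj(1) + 1*(2)*conj(1) + 2*(-1)*conj(1) + 2*(-1)*conj(1) + 3*(0)*conj(-1) + 3*(0)*conj(-1)]
      = (1/12)[(2) + (2) + (-2) + (-2) + (0) + (0)] = 0/12 = 0
  <chi_6*chi_2, chi_3> = (1/12)[1*(2)*conj(1) + 1*(2)*conj(-1) + 2*(-1)*conj(-1) + 2*(-1)*conj(1) + 3*(0)*conj(1) + 3*(0)*conj(-1)]
      = (1/12)[(2) + (-2) + (2) + (-2) + (0) + (0)] = 0/12 = 0
  <chi_6*chi_2, chi_4> = (1/12)[1*(2)*conj(1) + 1*(2)*conj(-1) + 2*(-1)*conj(-1) + 2*(-1)*conj(1) + 3*(0)*conj(-1) + 3*(0)*conj(1)]
      = (1/12)[(2) + (-2) + (2) + (-2) + (0) + (0)] = 0/12 = 0
  <chi_6*chi_2, chi_5> = (1/12)[1*(2)*conj(2) + 1*(2)*conj(-2) + 2*(-1)*conj(1) + 2*(-1)*conj(-1) + 3*(0)*conj(0) + 3*(0)*conj(0)]
      = (1/12)[(4) + (-4) + (-2) + (2) + (0) + (0)] = 0/12 = 0
  <chi_6*chi_2, chi_6> = (1/12)[1*(2)*conj(2) + 1*(2)*conj(2) + 2*(-1)*conj(-1) + 2*(-1)*conj(-1) + 3*(0)*conj(0) + 3*(0)*conj(0)]
      = (1/12)[(4) + (4) + (2) + (2) + (0) + (0)] = 12/12 = 1
Hence the multiplicities are chi_6: 1. Dimension check: dim(chi_6)*dim(chi_2) = 2*1 = 2 and sum (mult * dim) = 1*2 = 2.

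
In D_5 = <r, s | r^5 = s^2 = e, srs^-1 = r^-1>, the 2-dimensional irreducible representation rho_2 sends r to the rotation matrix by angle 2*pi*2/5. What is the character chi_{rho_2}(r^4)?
chi_{rho_2}(r^4) = 2*cos(2*pi*2*4/5) = -sqrt(5)/2 - 1/2

Proof sketch: rho_2(r^4) is rotation by angle 2*pi*2*4/5, whose trace is 2*cos(2*pi*2*4/5) = -sqrt(5)/2 - 1/2.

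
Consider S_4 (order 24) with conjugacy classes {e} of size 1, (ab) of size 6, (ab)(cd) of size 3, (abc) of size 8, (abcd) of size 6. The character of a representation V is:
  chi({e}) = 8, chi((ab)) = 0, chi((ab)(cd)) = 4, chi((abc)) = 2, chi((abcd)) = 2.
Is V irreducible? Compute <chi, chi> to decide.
Not irreducible (reducible): <chi, chi> = 7 > 1.

Justification: <chi, chi> = (1/|G|) sum_C |C| * |chi(C)|^2 = (1/24)[1*|8|^2 + 6*|0|^2 + 3*|4|^2 + 8*|2|^2 + 6*|2|^2]
  = (1/24)[(64) + (0) + (48) + (32) + (24)] = 168/24 = 7.
A character is irreducible iff <chi, chi> = 1, so this representation is reducible.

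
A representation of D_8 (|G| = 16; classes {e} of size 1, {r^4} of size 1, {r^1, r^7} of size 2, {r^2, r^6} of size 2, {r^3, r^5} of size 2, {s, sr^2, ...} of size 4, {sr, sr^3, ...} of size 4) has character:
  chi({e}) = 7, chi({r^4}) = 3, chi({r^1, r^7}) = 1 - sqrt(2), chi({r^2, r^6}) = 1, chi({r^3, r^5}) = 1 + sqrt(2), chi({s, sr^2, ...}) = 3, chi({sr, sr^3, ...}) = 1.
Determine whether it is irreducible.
Not irreducible (reducible): <chi, chi> = 7 > 1.

<chi, chi> = (1/|G|) sum_C |C| * |chi(C)|^2 = (1/16)[1*|7|^2 + 1*|3|^2 + 2*|1 - sqrt(2)|^2 + 2*|1|^2 + 2*|1 + sqrt(2)|^2 + 4*|3|^2 + 4*|1|^2]
  = (1/16)[(49) + (9) + (6 - 4*sqrt(2)) + (2) + (4*sqrt(2) + 6) + (36) + (4)] = 112/16 = 7.
A character is irreducible iff <chi, chi> = 1, so this representation is reducible.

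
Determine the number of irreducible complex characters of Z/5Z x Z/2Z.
10

Explanation: The number of irreducible complex representations of a finite group equals its number of conjugacy classes. Z/5Z x Z/2Z is abelian of order 10, so every element is its own conjugacy class: 10 classes, so Z/5Z x Z/2Z (order 10) has exactly 10 irreducible complex representations.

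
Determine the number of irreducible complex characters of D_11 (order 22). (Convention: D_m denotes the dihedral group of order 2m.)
7

Solution. The number of irreducible complex representations of a finite group equals its number of conjugacy classes. D_11 has 7 conjugacy classes ((n+3)/2 for n odd), so D_11 (order 22) has exactly 7 irreducible complex representations.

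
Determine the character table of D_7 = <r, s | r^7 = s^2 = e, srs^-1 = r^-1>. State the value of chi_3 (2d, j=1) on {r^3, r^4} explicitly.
Conjugacy classes: {e} of size 1, {r^1, r^6} of size 2, {r^2, r^5} of size 2, {r^3, r^4} of size 2, {s, sr, ..., sr^6} of size 7.
Character table:
  irrep \ class              {e} (size 1)  {r^1, r^6} (size 2)  {r^2, r^5} (size 2)  {r^3, r^4} (size 2)  {s, sr, ..., sr^6} (size 7)
  chi_1 (triv)               1             1                    1                    1                    1                          
  chi_2 (sign: r->1, s->-1)  1             1                    1                    1                    -1                         
  chi_3 (2d, j=1)            2             2*cos(2*pi/7)        -2*cos(3*pi/7)       -2*cos(pi/7)         0                          
  chi_4 (2d, j=2)            2             -2*cos(3*pi/7)       -2*cos(pi/7)         2*cos(2*pi/7)        0                          
  chi_5 (2d, j=3)            2             -2*cos(pi/7)         2*cos(2*pi/7)        -2*cos(3*pi/7)       0                          

Spot check: chi_3 (2d, j=1) on {r^3, r^4} = -2*cos(pi/7).

Justification: D_7 has order 2*7 = 14 with 5 conjugacy classes, hence 5 irreducibles. Sum of squared dims 1 + 1 + 4 + 4 + 4 = 14 = |G|. Linear characters come from the abelianisation; the 2-dimensional irreps have character r^k -> 2*cos(2*pi*j*k/7), reflections -> 0.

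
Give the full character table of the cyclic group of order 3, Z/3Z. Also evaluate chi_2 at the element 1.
Character table of Z/3Z (irreps indexed chi_0,...,chi_2 with chi_k(m) = zeta_3^(k*m), zeta_3 = exp(2*pi*i/3)):
  irrep \ class  {0} (size 1)  {1} (size 1)    {2} (size 1)  
  chi_0          1             1               1             
  chi_1          1             exp(2*I*pi/3)   exp(-2*I*pi/3)
  chi_2          1             exp(-2*I*pi/3)  exp(2*I*pi/3) 

Spot check: chi_2(1) = zeta_3^(2*1) = zeta_3^2 = exp(-2*I*pi/3).

Solution. Z/3Z is abelian, so all 3 irreducible complex representations are 1-dimensional. They are given by chi_k(m) = zeta_3^(k*m) for k = 0,...,2. Row orthogonality: sum_m chi_k(m) conj(chi_l(m)) = 3 * [k = l].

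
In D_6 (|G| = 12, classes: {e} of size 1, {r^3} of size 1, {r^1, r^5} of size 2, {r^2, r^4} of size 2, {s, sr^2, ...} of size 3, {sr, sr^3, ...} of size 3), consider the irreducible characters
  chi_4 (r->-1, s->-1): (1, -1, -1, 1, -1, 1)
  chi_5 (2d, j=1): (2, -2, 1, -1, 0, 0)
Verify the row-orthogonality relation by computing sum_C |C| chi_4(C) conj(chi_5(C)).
Sum = 0; so <chi_4, chi_5> = 0 (distinct irreducibles are orthogonal).

Explanation: Compute term by term over conjugacy classes (|C| * chi_4(C) * conj(chi_5(C))):
  1*(1)*conj(2) + 1*(-1)*conj(-2) + 2*(-1)*conj(1) + 2*(1)*conj(-1) + 3*(-1)*conj(0) + 3*(1)*conj(0)
  = (2) + (2) + (-2) + (-2) + (0) + (0)
  = 0.
Dividing by |G| = 12 gives 0/12 = 0, matching the row-orthogonality relation <chi_4, chi_5> = [chi_4 = chi_5].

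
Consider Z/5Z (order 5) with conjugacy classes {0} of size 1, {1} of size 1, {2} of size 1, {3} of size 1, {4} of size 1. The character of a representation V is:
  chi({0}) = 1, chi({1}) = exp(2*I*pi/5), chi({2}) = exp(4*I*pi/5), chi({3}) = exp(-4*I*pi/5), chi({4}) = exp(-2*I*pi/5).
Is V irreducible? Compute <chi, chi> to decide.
Irreducible: <chi, chi> = 1.

Reasoning: <chi, chi> = (1/|G|) sum_C |C| * |chi(C)|^2 = (1/5)[1*|1|^2 + 1*|exp(2*I*pi/5)|^2 + 1*|exp(4*I*pi/5)|^2 + 1*|exp(-4*I*pi/5)|^2 + 1*|exp(-2*I*pi/5)|^2]
  = (1/5)[(1) + (1) + (1) + (1) + (1)] = 5/5 = 1.
(Exp terms are combined using exp(i*s)*conj(exp(i*t)) = exp(i*(s-t)), and sums of them are collapsed using the identity that for every m > 1 the m distinct m-th roots of unity sum to 0, e.g. 1 + exp(2*I*pi/3) + exp(-2*I*pi/3) = 0.)
A character is irreducible iff <chi, chi> = 1, so this representation is irreducible.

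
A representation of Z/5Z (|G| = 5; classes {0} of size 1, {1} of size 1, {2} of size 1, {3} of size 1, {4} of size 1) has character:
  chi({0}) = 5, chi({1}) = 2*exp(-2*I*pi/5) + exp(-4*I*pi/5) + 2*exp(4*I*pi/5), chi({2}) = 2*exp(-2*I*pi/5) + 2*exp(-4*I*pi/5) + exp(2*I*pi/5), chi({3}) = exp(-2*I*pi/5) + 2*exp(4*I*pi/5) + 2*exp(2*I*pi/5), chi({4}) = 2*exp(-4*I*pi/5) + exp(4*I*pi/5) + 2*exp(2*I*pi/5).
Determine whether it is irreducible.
Not irreducible (reducible): <chi, chi> = 9 > 1.

Working: <chi, chi> = (1/|G|) sum_C |C| * |chi(C)|^2 = (1/5)[1*|5|^2 + 1*|2*exp(-2*I*pi/5) + exp(-4*I*pi/5) + 2*exp(4*I*pi/5)|^2 + 1*|2*exp(-2*I*pi/5) + 2*exp(-4*I*pi/5) + exp(2*I*pi/5)|^2 + 1*|exp(-2*I*pi/5) + 2*exp(4*I*pi/5) + 2*exp(2*I*pi/5)|^2 + 1*|2*exp(-4*I*pi/5) + exp(4*I*pi/5) + 2*exp(2*I*pi/5)|^2]
  = (1/5)[(25) + (5) + (5) + (5) + (5)] = 45/5 = 9.
(Exp terms are combined using exp(i*s)*conj(exp(i*t)) = exp(i*(s-t)), and sums of them are collapsed using the identity that for every m > 1 the m distinct m-th roots of unity sum to 0, e.g. 1 + exp(2*I*pi/3) + exp(-2*I*pi/3) = 0.)
A character is irreducible iff <chi, chi> = 1, so this representation is reducible.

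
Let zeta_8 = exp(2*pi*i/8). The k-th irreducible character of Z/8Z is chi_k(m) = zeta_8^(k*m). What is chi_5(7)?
chi_5(7) = zeta_8^35 = exp(3*I*pi/4)

Justification: chi_5(7) = zeta_8^(5*7) = zeta_8^35. Since zeta_8^8 = 1, this equals zeta_8^3 = exp(2*pi*i*3/8) = exp(3*I*pi/4).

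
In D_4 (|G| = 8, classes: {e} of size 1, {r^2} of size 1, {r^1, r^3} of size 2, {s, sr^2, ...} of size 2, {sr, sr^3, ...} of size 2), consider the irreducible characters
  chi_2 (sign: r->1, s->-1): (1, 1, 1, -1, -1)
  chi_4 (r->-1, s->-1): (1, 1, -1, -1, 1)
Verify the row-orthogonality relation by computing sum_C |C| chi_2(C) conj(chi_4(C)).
Sum = 0; so <chi_2, chi_4> = 0 (distinct irreducibles are orthogonal).

Details: Compute term by term over conjugacy classes (|C| * chi_2(C) * conj(chi_4(C))):
  1*(1)*conj(1) + 1*(1)*conj(1) + 2*(1)*conj(-1) + 2*(-1)*conj(-1) + 2*(-1)*conj(1)
  = (1) + (1) + (-2) + (2) + (-2)
  = 0.
Dividing by |G| = 8 gives 0/8 = 0, matching the row-orthogonality relation <chi_2, chi_4> = [chi_2 = chi_4].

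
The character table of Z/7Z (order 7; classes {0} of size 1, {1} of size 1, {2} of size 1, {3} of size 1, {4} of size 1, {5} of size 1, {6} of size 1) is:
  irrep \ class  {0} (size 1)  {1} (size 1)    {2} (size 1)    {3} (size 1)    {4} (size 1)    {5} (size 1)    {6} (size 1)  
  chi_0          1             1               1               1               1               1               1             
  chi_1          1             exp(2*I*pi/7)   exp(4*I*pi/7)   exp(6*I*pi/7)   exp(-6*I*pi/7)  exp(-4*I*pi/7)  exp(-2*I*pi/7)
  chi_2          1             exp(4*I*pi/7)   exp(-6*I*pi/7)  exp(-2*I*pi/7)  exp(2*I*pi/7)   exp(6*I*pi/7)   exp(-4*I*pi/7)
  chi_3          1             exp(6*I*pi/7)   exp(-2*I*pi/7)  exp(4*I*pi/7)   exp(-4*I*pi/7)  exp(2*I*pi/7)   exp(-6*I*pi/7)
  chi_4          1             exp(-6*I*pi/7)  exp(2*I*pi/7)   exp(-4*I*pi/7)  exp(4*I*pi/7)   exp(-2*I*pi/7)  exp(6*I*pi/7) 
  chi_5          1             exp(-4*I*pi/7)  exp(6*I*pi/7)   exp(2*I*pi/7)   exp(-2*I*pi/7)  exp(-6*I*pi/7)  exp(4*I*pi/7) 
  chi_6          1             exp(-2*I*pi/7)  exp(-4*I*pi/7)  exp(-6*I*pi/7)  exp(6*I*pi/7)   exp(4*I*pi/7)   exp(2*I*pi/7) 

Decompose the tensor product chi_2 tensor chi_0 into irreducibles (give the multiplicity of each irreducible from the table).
chi_2 tensor chi_0 = chi_2 (all other irreducibles have multiplicity 0).

Solution. The character of a tensor product is the pointwise product (chi_2 * chi_0)(C) = chi_2(C) * chi_0(C):
  {0}: (1)*(1), {1}: (exp(4*I*pi/7))*(1), {2}: (exp(-6*I*pi/7))*(1), {3}: (exp(-2*I*pi/7))*(1), {4}: (exp(2*I*pi/7))*(1), {5}: (exp(6*I*pi/7))*(1), {6}: (exp(-4*I*pi/7))*(1)
so (chi_2 * chi_0) takes values
  {0} -> 1, {1} -> exp(4*I*pi/7), {2} -> exp(-6*I*pi/7), {3} -> exp(-2*I*pi/7), {4} -> exp(2*I*pi/7), {5} -> exp(6*I*pi/7), {6} -> exp(-4*I*pi/7).
Now take the inner product of this character with each irreducible chi from the table, <chi_2*chi_0, chi> = (1/7) sum_C |C| (chi_2*chi_0)(C) conj(chi(C)):
  <chi_2*chi_0, chi_0> = (1/7)[1*(1)*conj(1) + 1*(exp(4*I*pi/7))*conj(1) + 1*(exp(-6*I*pi/7))*conj(1) + 1*(exp(-2*I*pi/7))*conj(1) + 1*(exp(2*I*pi/7))*conj(1) + 1*(exp(6*I*pi/7))*conj(1) + 1*(exp(-4*I*pi/7))*conj(1)]
      = (1/7)[(1) + (exp(4*I*pi/7)) + (exp(-6*I*pi/7)) + (exp(-2*I*pi/7)) + (exp(2*I*pi/7)) + (exp(6*I*pi/7)) + (exp(-4*I*pi/7))] = 0/7 = 0
  <chi_2*chi_0, chi_1> = (1/7)[1*(1)*conj(1) + 1*(exp(4*I*pi/7))*conj(exp(2*I*pi/7)) + 1*(exp(-6*I*pi/7))*conj(exp(4*I*pi/7)) + 1*(exp(-2*I*pi/7))*conj(exp(6*I*pi/7)) + 1*(exp(2*I*pi/7))*conj(exp(-6*I*pi/7)) + 1*(exp(6*I*pi/7))*conj(exp(-4*I*pi/7)) + 1*(exp(-4*I*pi/7))*conj(exp(-2*I*pi/7))]
      = (1/7)[(1) + (exp(2*I*pi/7)) + (exp(4*I*pi/7)) + (exp(6*I*pi/7)) + (exp(-6*I*pi/7)) + (exp(-4*I*pi/7)) + (exp(-2*I*pi/7))] = 0/7 = 0
  <chi_2*chi_0, chi_2> = (1/7)[1*(1)*conj(1) + 1*(exp(4*I*pi/7))*conj(exp(4*I*pi/7)) + 1*(exp(-6*I*pi/7))*conj(exp(-6*I*pi/7)) + 1*(exp(-2*I*pi/7))*conj(exp(-2*I*pi/7)) + 1*(exp(2*I*pi/7))*conj(exp(2*I*pi/7)) + 1*(exp(6*I*pi/7))*conj(exp(6*I*pi/7)) + 1*(exp(-4*I*pi/7))*conj(exp(-4*I*pi/7))]
      = (1/7)[(1) + (1) + (1) + (1) + (1) + (1) + (1)] = 7/7 = 1
  <chi_2*chi_0, chi_3> = (1/7)[1*(1)*conj(1) + 1*(exp(4*I*pi/7))*conj(exp(6*I*pi/7)) + 1*(exp(-6*I*pi/7))*conj(exp(-2*I*pi/7)) + 1*(exp(-2*I*pi/7))*conj(exp(4*I*pi/7)) + 1*(exp(2*I*pi/7))*conj(exp(-4*I*pi/7)) + 1*(exp(6*I*pi/7))*conj(exp(2*I*pi/7)) + 1*(exp(-4*I*pi/7))*conj(exp(-6*I*pi/7))]
      = (1/7)[(1) + (exp(-2*I*pi/7)) + (exp(-4*I*pi/7)) + (exp(-6*I*pi/7)) + (exp(6*I*pi/7)) + (exp(4*I*pi/7)) + (exp(2*I*pi/7))] = 0/7 = 0
  <chi_2*chi_0, chi_4> = (1/7)[1*(1)*conj(1) + 1*(exp(4*I*pi/7))*conj(exp(-6*I*pi/7)) + 1*(exp(-6*I*pi/7))*conj(exp(2*I*pi/7)) + 1*(exp(-2*I*pi/7))*conj(exp(-4*I*pi/7)) + 1*(exp(2*I*pi/7))*conj(exp(4*I*pi/7)) + 1*(exp(6*I*pi/7))*conj(exp(-2*I*pi/7)) + 1*(exp(-4*I*pi/7))*conj(exp(6*I*pi/7))]
      = (1/7)[(1) + (exp(-4*I*pi/7)) + (exp(6*I*pi/7)) + (exp(2*I*pi/7)) + (exp(-2*I*pi/7)) + (exp(-6*I*pi/7)) + (exp(4*I*pi/7))] = 0/7 = 0
  <chi_2*chi_0, chi_5> = (1/7)[1*(1)*conj(1) + 1*(exp(4*I*pi/7))*conj(exp(-4*I*pi/7)) + 1*(exp(-6*I*pi/7))*conj(exp(6*I*pi/7)) + 1*(exp(-2*I*pi/7))*conj(exp(2*I*pi/7)) + 1*(exp(2*I*pi/7))*conj(exp(-2*I*pi/7)) + 1*(exp(6*I*pi/7))*conj(exp(-6*I*pi/7)) + 1*(exp(-4*I*pi/7))*conj(exp(4*I*pi/7))]
      = (1/7)[(1) + (exp(-6*I*pi/7)) + (exp(2*I*pi/7)) + (exp(-4*I*pi/7)) + (exp(4*I*pi/7)) + (exp(-2*I*pi/7)) + (exp(6*I*pi/7))] = 0/7 = 0
  <chi_2*chi_0, chi_6> = (1/7)[1*(1)*conj(1) + 1*(exp(4*I*pi/7))*conj(exp(-2*I*pi/7)) + 1*(exp(-6*I*pi/7))*conj(exp(-4*I*pi/7)) + 1*(exp(-2*I*pi/7))*conj(exp(-6*I*pi/7)) + 1*(exp(2*I*pi/7))*conj(exp(6*I*pi/7)) + 1*(exp(6*I*pi/7))*conj(exp(4*I*pi/7)) + 1*(exp(-4*I*pi/7))*conj(exp(2*I*pi/7))]
      = (1/7)[(1) + (exp(6*I*pi/7)) + (exp(-2*I*pi/7)) + (exp(4*I*pi/7)) + (exp(-4*I*pi/7)) + (exp(2*I*pi/7)) + (exp(-6*I*pi/7))] = 0/7 = 0
(Exp terms are combined using exp(i*s)*conj(exp(i*t)) = exp(i*(s-t)), and sums of them are collapsed using the identity that for every m > 1 the m distinct m-th roots of unity sum to 0, e.g. 1 + exp(2*I*pi/3) + exp(-2*I*pi/3) = 0.)
Hence the multiplicities are chi_2: 1. Dimension check: dim(chi_2)*dim(chi_0) = 1*1 = 1 and sum (mult * dim) = 1*1 = 1.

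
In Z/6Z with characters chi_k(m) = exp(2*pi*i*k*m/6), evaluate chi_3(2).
chi_3(2) = zeta_6^6 = 1

Explanation: chi_3(2) = zeta_6^(3*2) = zeta_6^6. Since zeta_6^6 = 1, this equals zeta_6^0 = exp(2*pi*i*0/6) = 1.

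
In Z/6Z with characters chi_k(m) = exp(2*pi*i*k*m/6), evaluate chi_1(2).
chi_1(2) = zeta_6^2 = exp(2*I*pi/3)

Working: chi_1(2) = zeta_6^(1*2) = zeta_6^2. Since zeta_6^6 = 1, this equals zeta_6^2 = exp(2*pi*i*2/6) = exp(2*I*pi/3).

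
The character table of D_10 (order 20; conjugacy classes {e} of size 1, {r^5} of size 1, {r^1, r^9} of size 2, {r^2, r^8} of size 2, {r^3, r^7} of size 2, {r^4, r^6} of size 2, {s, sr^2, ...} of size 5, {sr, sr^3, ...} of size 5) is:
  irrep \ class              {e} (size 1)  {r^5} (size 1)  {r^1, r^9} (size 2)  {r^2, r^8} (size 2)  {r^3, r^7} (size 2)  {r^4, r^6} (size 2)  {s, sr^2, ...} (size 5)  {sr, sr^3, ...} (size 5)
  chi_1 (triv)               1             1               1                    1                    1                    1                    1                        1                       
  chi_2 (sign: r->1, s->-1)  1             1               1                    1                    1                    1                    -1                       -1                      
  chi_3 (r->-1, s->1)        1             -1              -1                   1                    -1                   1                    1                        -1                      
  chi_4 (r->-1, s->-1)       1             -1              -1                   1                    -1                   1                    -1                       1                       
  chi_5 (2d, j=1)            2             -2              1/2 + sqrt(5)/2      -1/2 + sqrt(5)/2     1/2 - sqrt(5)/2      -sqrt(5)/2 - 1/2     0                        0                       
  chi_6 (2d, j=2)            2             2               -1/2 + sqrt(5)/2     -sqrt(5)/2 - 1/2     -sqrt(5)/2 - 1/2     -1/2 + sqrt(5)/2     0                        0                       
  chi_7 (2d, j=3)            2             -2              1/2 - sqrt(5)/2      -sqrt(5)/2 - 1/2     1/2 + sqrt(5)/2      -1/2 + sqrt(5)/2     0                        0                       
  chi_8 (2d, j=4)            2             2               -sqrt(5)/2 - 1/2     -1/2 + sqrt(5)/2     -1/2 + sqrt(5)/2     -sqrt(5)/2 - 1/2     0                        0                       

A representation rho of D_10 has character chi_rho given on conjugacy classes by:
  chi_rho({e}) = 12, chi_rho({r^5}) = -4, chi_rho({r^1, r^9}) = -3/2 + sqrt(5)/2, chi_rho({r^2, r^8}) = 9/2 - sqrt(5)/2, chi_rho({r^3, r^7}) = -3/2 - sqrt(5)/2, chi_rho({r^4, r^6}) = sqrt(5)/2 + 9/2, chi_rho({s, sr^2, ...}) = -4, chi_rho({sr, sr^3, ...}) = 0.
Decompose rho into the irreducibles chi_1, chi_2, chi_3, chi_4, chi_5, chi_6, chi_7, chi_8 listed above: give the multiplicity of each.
Multiplicities: chi_1: 0, chi_2: 2, chi_3: 1, chi_4: 3, chi_5: 1, chi_6: 1, chi_7: 1, chi_8: 0.

Why: Use <chi_rho, chi> = (1/|G|) sum_C |C| * chi_rho(C) * conj(chi(C)) with |G| = 20 for each irreducible chi in the table:
  <chi_rho, chi_1> = (1/20)[1*(12)*conj(1) + 1*(-4)*conj(1) + 2*(-3/2 + sqrt(5)/2)*conj(1) + 2*(9/2 - sqrt(5)/2)*conj(1) + 2*(-3/2 - sqrt(5)/2)*conj(1) + 2*(sqrt(5)/2 + 9/2)*conj(1) + 5*(-4)*conj(1) + 5*(0)*conj(1)]
      = (1/20)[(12) + (-4) + (-3 + sqrt(5)) + (9 - sqrt(5)) + (-3 - sqrt(5)) + (sqrt(5) + 9) + (-20) + (0)] = 0/20 = 0
  <chi_rho, chi_2> = (1/20)[1*(12)*conj(1) + 1*(-4)*conj(1) + 2*(-3/2 + sqrt(5)/2)*conj(1) + 2*(9/2 - sqrt(5)/2)*conj(1) + 2*(-3/2 - sqrt(5)/2)*conj(1) + 2*(sqrt(5)/2 + 9/2)*conj(1) + 5*(-4)*conj(-1) + 5*(0)*conj(-1)]
      = (1/20)[(12) + (-4) + (-3 + sqrt(5)) + (9 - sqrt(5)) + (-3 - sqrt(5)) + (sqrt(5) + 9) + (20) + (0)] = 40/20 = 2
  <chi_rho, chi_3> = (1/20)[1*(12)*conj(1) + 1*(-4)*conj(-1) + 2*(-3/2 + sqrt(5)/2)*conj(-1) + 2*(9/2 - sqrt(5)/2)*conj(1) + 2*(-3/2 - sqrt(5)/2)*conj(-1) + 2*(sqrt(5)/2 + 9/2)*conj(1) + 5*(-4)*conj(1) + 5*(0)*conj(-1)]
      = (1/20)[(12) + (4) + (3 - sqrt(5)) + (9 - sqrt(5)) + (sqrt(5) + 3) + (sqrt(5) + 9) + (-20) + (0)] = 20/20 = 1
  <chi_rho, chi_4> = (1/20)[1*(12)*conj(1) + 1*(-4)*conj(-1) + 2*(-3/2 + sqrt(5)/2)*conj(-1) + 2*(9/2 - sqrt(5)/2)*conj(1) + 2*(-3/2 - sqrt(5)/2)*conj(-1) + 2*(sqrt(5)/2 + 9/2)*conj(1) + 5*(-4)*conj(-1) + 5*(0)*conj(1)]
      = (1/20)[(12) + (4) + (3 - sqrt(5)) + (9 - sqrt(5)) + (sqrt(5) + 3) + (sqrt(5) + 9) + (20) + (0)] = 60/20 = 3
  <chi_rho, chi_5> = (1/20)[1*(12)*conj(2) + 1*(-4)*conj(-2) + 2*(-3/2 + sqrt(5)/2)*conj(1/2 + sqrt(5)/2) + 2*(9/2 - sqrt(5)/2)*conj(-1/2 + sqrt(5)/2) + 2*(-3/2 - sqrt(5)/2)*conj(1/2 - sqrt(5)/2) + 2*(sqrt(5)/2 + 9/2)*conj(-sqrt(5)/2 - 1/2) + 5*(-4)*conj(0) + 5*(0)*conj(0)]
      = (1/20)[(24) + (8) + (1 - sqrt(5)) + (-7 + 5*sqrt(5)) + (1 + sqrt(5)) + (-5*sqrt(5) - 7) + (0) + (0)] = 20/20 = 1
  <chi_rho, chi_6> = (1/20)[1*(12)*conj(2) + 1*(-4)*conj(2) + 2*(-3/2 + sqrt(5)/2)*conj(-1/2 + sqrt(5)/2) + 2*(9/2 - sqrt(5)/2)*conj(-sqrt(5)/2 - 1/2) + 2*(-3/2 - sqrt(5)/2)*conj(-sqrt(5)/2 - 1/2) + 2*(sqrt(5)/2 + 9/2)*conj(-1/2 + sqrt(5)/2) + 5*(-4)*conj(0) + 5*(0)*conj(0)]
      = (1/20)[(24) + (-8) + (4 - 2*sqrt(5)) + (-4*sqrt(5) - 2) + (4 + 2*sqrt(5)) + (-2 + 4*sqrt(5)) + (0) + (0)] = 20/20 = 1
  <chi_rho, chi_7> = (1/20)[1*(12)*conj(2) + 1*(-4)*conj(-2) + 2*(-3/2 + sqrt(5)/2)*conj(1/2 - sqrt(5)/2) + 2*(9/2 - sqrt(5)/2)*conj(-sqrt(5)/2 - 1/2) + 2*(-3/2 - sqrt(5)/2)*conj(1/2 + sqrt(5)/2) + 2*(sqrt(5)/2 + 9/2)*conj(-1/2 + sqrt(5)/2) + 5*(-4)*conj(0) + 5*(0)*conj(0)]
      = (1/20)[(24) + (8) + (-4 + 2*sqrt(5)) + (-4*sqrt(5) - 2) + (-2*sqrt(5) - 4) + (-2 + 4*sqrt(5)) + (0) + (0)] = 20/20 = 1
  <chi_rho, chi_8> = (1/20)[1*(12)*conj(2) + 1*(-4)*conj(2) + 2*(-3/2 + sqrt(5)/2)*conj(-sqrt(5)/2 - 1/2) + 2*(9/2 - sqrt(5)/2)*conj(-1/2 + sqrt(5)/2) + 2*(-3/2 - sqrt(5)/2)*conj(-1/2 + sqrt(5)/2) + 2*(sqrt(5)/2 + 9/2)*conj(-sqrt(5)/2 - 1/2) + 5*(-4)*conj(0) + 5*(0)*conj(0)]
      = (1/20)[(24) + (-8) + (-1 + sqrt(5)) + (-7 + 5*sqrt(5)) + (-sqrt(5) - 1) + (-5*sqrt(5) - 7) + (0) + (0)] = 0/20 = 0
Dimension check: dim(rho) = sum (mult * dim) = 0*1 + 2*1 + 1*1 + 3*1 + 1*2 + 1*2 + 1*2 + 0*2 = 12 = chi_rho(e) = 12.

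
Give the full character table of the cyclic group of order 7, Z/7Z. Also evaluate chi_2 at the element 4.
Character table of Z/7Z (irreps indexed chi_0,...,chi_6 with chi_k(m) = zeta_7^(k*m), zeta_7 = exp(2*pi*i/7)):
  irrep \ class  {0} (size 1)  {1} (size 1)    {2} (size 1)    {3} (size 1)    {4} (size 1)    {5} (size 1)    {6} (size 1)  
  chi_0          1             1               1               1               1               1               1             
  chi_1          1             exp(2*I*pi/7)   exp(4*I*pi/7)   exp(6*I*pi/7)   exp(-6*I*pi/7)  exp(-4*I*pi/7)  exp(-2*I*pi/7)
  chi_2          1             exp(4*I*pi/7)   exp(-6*I*pi/7)  exp(-2*I*pi/7)  exp(2*I*pi/7)   exp(6*I*pi/7)   exp(-4*I*pi/7)
  chi_3          1             exp(6*I*pi/7)   exp(-2*I*pi/7)  exp(4*I*pi/7)   exp(-4*I*pi/7)  exp(2*I*pi/7)   exp(-6*I*pi/7)
  chi_4          1             exp(-6*I*pi/7)  exp(2*I*pi/7)   exp(-4*I*pi/7)  exp(4*I*pi/7)   exp(-2*I*pi/7)  exp(6*I*pi/7) 
  chi_5          1             exp(-4*I*pi/7)  exp(6*I*pi/7)   exp(2*I*pi/7)   exp(-2*I*pi/7)  exp(-6*I*pi/7)  exp(4*I*pi/7) 
  chi_6          1             exp(-2*I*pi/7)  exp(-4*I*pi/7)  exp(-6*I*pi/7)  exp(6*I*pi/7)   exp(4*I*pi/7)   exp(2*I*pi/7) 

Spot check: chi_2(4) = zeta_7^(2*4) = zeta_7^8 = exp(2*I*pi/7).

Working: Z/7Z is abelian, so all 7 irreducible complex representations are 1-dimensional. They are given by chi_k(m) = zeta_7^(k*m) for k = 0,...,6. Row orthogonality: sum_m chi_k(m) conj(chi_l(m)) = 7 * [k = l].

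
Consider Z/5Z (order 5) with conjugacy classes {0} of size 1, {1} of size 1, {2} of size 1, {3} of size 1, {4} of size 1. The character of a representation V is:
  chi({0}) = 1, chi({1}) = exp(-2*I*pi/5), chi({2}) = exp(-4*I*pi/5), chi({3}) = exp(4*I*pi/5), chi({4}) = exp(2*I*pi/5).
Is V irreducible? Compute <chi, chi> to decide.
Irreducible: <chi, chi> = 1.

Derivation: <chi, chi> = (1/|G|) sum_C |C| * |chi(C)|^2 = (1/5)[1*|1|^2 + 1*|exp(-2*I*pi/5)|^2 + 1*|exp(-4*I*pi/5)|^2 + 1*|exp(4*I*pi/5)|^2 + 1*|exp(2*I*pi/5)|^2]
  = (1/5)[(1) + (1) + (1) + (1) + (1)] = 5/5 = 1.
(Exp terms are combined using exp(i*s)*conj(exp(i*t)) = exp(i*(s-t)), and sums of them are collapsed using the identity that for every m > 1 the m distinct m-th roots of unity sum to 0, e.g. 1 + exp(2*I*pi/3) + exp(-2*I*pi/3) = 0.)
A character is irreducible iff <chi, chi> = 1, so this representation is irreducible.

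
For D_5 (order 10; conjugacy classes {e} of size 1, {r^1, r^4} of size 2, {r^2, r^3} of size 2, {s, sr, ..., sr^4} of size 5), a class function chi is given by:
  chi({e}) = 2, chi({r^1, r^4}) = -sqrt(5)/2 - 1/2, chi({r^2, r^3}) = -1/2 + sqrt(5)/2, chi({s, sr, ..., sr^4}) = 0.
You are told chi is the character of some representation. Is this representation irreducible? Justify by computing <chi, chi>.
Irreducible: <chi, chi> = 1.

Why: <chi, chi> = (1/|G|) sum_C |C| * |chi(C)|^2 = (1/10)[1*|2|^2 + 2*|-sqrt(5)/2 - 1/2|^2 + 2*|-1/2 + sqrt(5)/2|^2 + 5*|0|^2]
  = (1/10)[(4) + (sqrt(5) + 3) + (3 - sqrt(5)) + (0)] = 10/10 = 1.
A character is irreducible iff <chi, chi> = 1, so this representation is irreducible.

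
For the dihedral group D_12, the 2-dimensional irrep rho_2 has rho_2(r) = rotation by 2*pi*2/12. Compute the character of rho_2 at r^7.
chi_{rho_2}(r^7) = 2*cos(2*pi*2*7/12) = 1

Argument: rho_2(r^7) is rotation by angle 2*pi*2*7/12, whose trace is 2*cos(2*pi*2*7/12) = 1.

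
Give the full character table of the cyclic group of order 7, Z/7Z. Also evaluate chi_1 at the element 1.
Character table of Z/7Z (irreps indexed chi_0,...,chi_6 with chi_k(m) = zeta_7^(k*m), zeta_7 = exp(2*pi*i/7)):
  irrep \ class  {0} (size 1)  {1} (size 1)    {2} (size 1)    {3} (size 1)    {4} (size 1)    {5} (size 1)    {6} (size 1)  
  chi_0          1             1               1               1               1               1               1             
  chi_1          1             exp(2*I*pi/7)   exp(4*I*pi/7)   exp(6*I*pi/7)   exp(-6*I*pi/7)  exp(-4*I*pi/7)  exp(-2*I*pi/7)
  chi_2          1             exp(4*I*pi/7)   exp(-6*I*pi/7)  exp(-2*I*pi/7)  exp(2*I*pi/7)   exp(6*I*pi/7)   exp(-4*I*pi/7)
  chi_3          1             exp(6*I*pi/7)   exp(-2*I*pi/7)  exp(4*I*pi/7)   exp(-4*I*pi/7)  exp(2*I*pi/7)   exp(-6*I*pi/7)
  chi_4          1             exp(-6*I*pi/7)  exp(2*I*pi/7)   exp(-4*I*pi/7)  exp(4*I*pi/7)   exp(-2*I*pi/7)  exp(6*I*pi/7) 
  chi_5          1             exp(-4*I*pi/7)  exp(6*I*pi/7)   exp(2*I*pi/7)   exp(-2*I*pi/7)  exp(-6*I*pi/7)  exp(4*I*pi/7) 
  chi_6          1             exp(-2*I*pi/7)  exp(-4*I*pi/7)  exp(-6*I*pi/7)  exp(6*I*pi/7)   exp(4*I*pi/7)   exp(2*I*pi/7) 

Spot check: chi_1(1) = zeta_7^(1*1) = zeta_7^1 = exp(2*I*pi/7).

Solution. Z/7Z is abelian, so all 7 irreducible complex representations are 1-dimensional. They are given by chi_k(m) = zeta_7^(k*m) for k = 0,...,6. Row orthogonality: sum_m chi_k(m) conj(chi_l(m)) = 7 * [k = l].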